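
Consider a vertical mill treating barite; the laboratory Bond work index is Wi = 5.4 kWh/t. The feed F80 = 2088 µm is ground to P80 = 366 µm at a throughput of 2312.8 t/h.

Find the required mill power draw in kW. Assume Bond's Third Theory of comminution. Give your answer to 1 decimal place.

W_Bond = 10·Wi·(1/√P₈₀ − 1/√F₈₀)
W = 10·5.4·(1/√366 − 1/√2088) = 10·5.4·(0.030386) = 1.6409 kWh/t
Mill draw = 1.6409 × 2312.8 = 3795.0 kW

P = 3795.0 kW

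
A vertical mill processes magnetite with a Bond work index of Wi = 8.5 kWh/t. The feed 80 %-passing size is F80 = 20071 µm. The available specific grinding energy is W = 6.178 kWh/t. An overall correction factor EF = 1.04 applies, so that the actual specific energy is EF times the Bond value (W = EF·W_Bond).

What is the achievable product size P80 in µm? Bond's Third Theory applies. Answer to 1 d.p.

W = 10 Wi (1/√P80 − 1/√F80)  [Bond]
W_Bond = W / EF = 6.178 / 1.04 = 5.9404 kWh/t
P80^(−½) = W_Bond/(10 Wi) + F80^(−½)
  = 5.9404/(10·8.5) + 1/√20071 = 0.069887 + 0.007059 = 0.076945
P80 = (1/0.076945)² = 12.9962² = 168.90 µm

P80 = 168.9 µm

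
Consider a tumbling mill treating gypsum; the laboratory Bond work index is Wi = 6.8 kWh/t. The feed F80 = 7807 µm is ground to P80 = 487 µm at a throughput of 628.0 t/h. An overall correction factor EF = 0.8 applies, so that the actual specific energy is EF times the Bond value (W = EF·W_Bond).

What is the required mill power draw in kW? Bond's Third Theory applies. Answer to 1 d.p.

P = 1161.4 kW

W_Bond = 10·Wi·(1/√P₈₀ − 1/√F₈₀)
W = 10·6.8·(1/√487 − 1/√7807) = 10·6.8·(0.033997) = 2.3118 kWh/t
Corrected W = EF·W_Bond = 0.8·2.3118 = 1.8494 kWh/t
Mill draw = 1.8494 × 628.0 = 1161.4 kW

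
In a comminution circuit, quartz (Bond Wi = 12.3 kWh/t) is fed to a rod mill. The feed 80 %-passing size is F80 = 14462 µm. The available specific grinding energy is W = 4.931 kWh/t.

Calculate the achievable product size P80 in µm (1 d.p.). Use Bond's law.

W = 10·Wi·[P80^(−½) − F80^(−½)]
P80^-0.5 = F80^-0.5 + W/(10 Wi)
  = 4.9310/(10·12.3) + 1/√14462 = 0.040089 + 0.008315 = 0.048405
P80 = (1/0.048405)² = 20.6591² = 426.80 µm

P80 = 426.8 µm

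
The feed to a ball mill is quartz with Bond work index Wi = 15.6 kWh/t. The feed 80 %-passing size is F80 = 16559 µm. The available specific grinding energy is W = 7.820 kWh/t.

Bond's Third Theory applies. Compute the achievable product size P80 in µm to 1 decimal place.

W = 10·Wi·(P80^(-½) − F80^(-½))
1/√P80 = 1/√F80 + W/(10·Wi)
  = 7.8200/(10·15.6) + 1/√16559 = 0.050128 + 0.007771 = 0.057899
P80 = (1/0.057899)² = 17.2714² = 298.30 µm

P80 = 298.3 µm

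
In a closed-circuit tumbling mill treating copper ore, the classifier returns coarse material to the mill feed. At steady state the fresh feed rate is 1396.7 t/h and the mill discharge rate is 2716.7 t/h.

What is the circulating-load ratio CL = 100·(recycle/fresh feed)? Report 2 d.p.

CL = 94.51 %

Mill node: discharge = fresh + recycle.
R = M − F = 2716.7 − 1396.7 = 1320.0 t/h
CL = 100·R/F = 100·1320.0/1396.7 = 94.51 %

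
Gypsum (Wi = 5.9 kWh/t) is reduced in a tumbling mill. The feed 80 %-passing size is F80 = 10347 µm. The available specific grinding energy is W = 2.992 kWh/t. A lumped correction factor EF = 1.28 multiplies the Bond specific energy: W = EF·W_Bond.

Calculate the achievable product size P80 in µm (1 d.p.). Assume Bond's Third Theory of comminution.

P80 = 409.0 µm

Bond: W = 10·Wi·(1/√P80 − 1/√F80)
W_Bond = W / EF = 2.992 / 1.28 = 2.3375 kWh/t
P80^(−½) = W_Bond/(10 Wi) + F80^(−½)
  = 2.3375/(10·5.9) + 1/√10347 = 0.039619 + 0.009831 = 0.049450
P80 = (1/0.049450)² = 20.2226² = 408.96 µm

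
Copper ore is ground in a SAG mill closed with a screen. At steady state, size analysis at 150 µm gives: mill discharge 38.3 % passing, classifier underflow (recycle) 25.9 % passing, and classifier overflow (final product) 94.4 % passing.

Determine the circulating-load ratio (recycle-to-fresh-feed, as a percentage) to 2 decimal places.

Let r = R/F. Size balance at 150 µm:
(1+r)·d = r·u + o ⇒ r = (o−d)/(d−u)
r = (94.4 − 38.3)/(38.3 − 25.9) = 56.1/12.4 = 4.5242
CL = 100·r = 452.42 %

CL = 452.42 %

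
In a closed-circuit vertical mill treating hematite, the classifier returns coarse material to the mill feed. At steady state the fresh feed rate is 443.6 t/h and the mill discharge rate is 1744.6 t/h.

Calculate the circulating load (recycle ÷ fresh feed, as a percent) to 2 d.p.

Discharge = new feed + return, hence
R = M − F = 1744.6 − 443.6 = 1301.0 t/h
CL = 100·R/F = 100·1301.0/443.6 = 293.28 %

CL = 293.28 %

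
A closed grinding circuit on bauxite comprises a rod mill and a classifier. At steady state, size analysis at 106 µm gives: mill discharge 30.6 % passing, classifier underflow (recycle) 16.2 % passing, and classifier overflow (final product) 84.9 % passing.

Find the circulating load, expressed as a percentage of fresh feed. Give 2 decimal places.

Classifier node, passing 106 µm:
Fd + Rd = Ru + Fo ⇒ R/F = (o−d)/(d−u)
r = (84.9 − 30.6)/(30.6 − 16.2) = 54.3/14.4 = 3.7708
CL = 100·r = 377.08 %

CL = 377.08 %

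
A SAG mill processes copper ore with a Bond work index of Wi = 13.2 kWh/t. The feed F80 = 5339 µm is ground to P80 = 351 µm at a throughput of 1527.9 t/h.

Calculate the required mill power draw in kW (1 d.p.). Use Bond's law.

P = 8004.8 kW

W = 10 Wi (1/√P80 − 1/√F80)  [Bond]
W = 10·13.2·(1/√351 − 1/√5339) = 10·13.2·(0.039690) = 5.2391 kWh/t
Power = W × throughput = 5.2391 kWh/t × 1527.9 t/h = 8004.8 kW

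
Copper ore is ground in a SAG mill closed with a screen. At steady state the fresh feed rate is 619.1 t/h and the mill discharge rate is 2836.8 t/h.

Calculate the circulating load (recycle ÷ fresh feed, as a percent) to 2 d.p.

Mill node: discharge = fresh + recycle.
R = M − F = 2836.8 − 619.1 = 2217.7 t/h
CL = 100·R/F = 100·2217.7/619.1 = 358.21 %

CL = 358.21 %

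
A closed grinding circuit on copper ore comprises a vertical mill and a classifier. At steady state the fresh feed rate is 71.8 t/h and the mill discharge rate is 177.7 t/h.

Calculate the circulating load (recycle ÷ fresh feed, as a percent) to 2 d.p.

CL = 147.49 %

Steady state: M = F + R.
R = M − F = 177.7 − 71.8 = 105.9 t/h
CL = 100·R/F = 100·105.9/71.8 = 147.49 %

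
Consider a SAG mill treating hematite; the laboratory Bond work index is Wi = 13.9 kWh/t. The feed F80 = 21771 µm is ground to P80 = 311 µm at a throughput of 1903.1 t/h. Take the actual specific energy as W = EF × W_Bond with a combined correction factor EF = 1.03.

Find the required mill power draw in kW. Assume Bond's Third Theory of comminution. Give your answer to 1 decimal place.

P = 13603.6 kW

W_Bond = 10·Wi·(1/√P₈₀ − 1/√F₈₀)
W = 10·13.9·(1/√311 − 1/√21771) = 10·13.9·(0.049927) = 6.9399 kWh/t
Apply correction: 6.9399 × 1.03 = 7.1481 kWh/t
Power = W × throughput = 7.1481 kWh/t × 1903.1 t/h = 13603.6 kW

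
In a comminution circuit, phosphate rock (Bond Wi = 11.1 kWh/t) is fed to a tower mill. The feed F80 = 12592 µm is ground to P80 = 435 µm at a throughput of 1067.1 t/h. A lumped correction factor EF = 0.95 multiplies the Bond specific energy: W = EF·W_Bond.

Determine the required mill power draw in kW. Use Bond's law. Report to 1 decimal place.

P = 4392.4 kW

W = 10·Wi·[P80^(−½) − F80^(−½)]
W = 10·11.1·(1/√435 − 1/√12592) = 10·11.1·(0.039035) = 4.3329 kWh/t
Apply correction: 4.3329 × 0.95 = 4.1162 kWh/t
Mill draw = 4.1162 × 1067.1 = 4392.4 kW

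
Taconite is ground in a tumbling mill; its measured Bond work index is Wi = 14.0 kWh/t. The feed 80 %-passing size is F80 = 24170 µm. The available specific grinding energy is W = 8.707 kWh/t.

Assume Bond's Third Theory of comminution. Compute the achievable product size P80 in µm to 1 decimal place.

P80 = 212.3 µm

W = 10 Wi / √P80 − 10 Wi / √F80
⇒ 1/√P80 = W/(10·Wi) + 1/√F80
  = 8.7070/(10·14.0) + 1/√24170 = 0.062193 + 0.006432 = 0.068625
P80 = (1/0.068625)² = 14.5719² = 212.34 µm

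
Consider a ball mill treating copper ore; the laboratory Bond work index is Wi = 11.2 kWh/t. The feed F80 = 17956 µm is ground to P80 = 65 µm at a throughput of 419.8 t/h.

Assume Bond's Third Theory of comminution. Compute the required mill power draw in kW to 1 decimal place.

W_Bond = 10·Wi·(1/√P₈₀ − 1/√F₈₀)
W = 10·11.2·(1/√65 − 1/√17956) = 10·11.2·(0.116572) = 13.0561 kWh/t
Power = W × throughput = 13.0561 kWh/t × 419.8 t/h = 5480.9 kW

P = 5480.9 kW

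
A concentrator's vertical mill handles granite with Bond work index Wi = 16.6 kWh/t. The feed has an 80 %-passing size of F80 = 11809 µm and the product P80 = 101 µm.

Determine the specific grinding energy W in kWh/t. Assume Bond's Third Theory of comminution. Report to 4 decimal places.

W = 14.9900 kWh/t

Bond:  W = 10 Wi (1/√P − 1/√F)
1/√101 = 0.099504;  1/√11809 = 0.009202
W = 10·16.6·(0.099504 − 0.009202) = 14.9900 kWh/t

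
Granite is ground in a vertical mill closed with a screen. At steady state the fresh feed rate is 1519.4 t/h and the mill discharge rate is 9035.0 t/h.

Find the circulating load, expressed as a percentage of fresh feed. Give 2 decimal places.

CL = 494.64 %

M = F + R at steady state, so:
R = M − F = 9035.0 − 1519.4 = 7515.6 t/h
CL = 100·R/F = 100·7515.6/1519.4 = 494.64 %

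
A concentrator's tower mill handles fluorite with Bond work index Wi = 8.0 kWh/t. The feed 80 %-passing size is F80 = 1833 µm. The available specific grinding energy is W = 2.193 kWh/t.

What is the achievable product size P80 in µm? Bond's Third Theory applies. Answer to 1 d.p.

P80 = 388.0 µm

Bond:  W = 10 Wi (1/√P − 1/√F)
⇒ 1/√P80 = W/(10·Wi) + 1/√F80
  = 2.1930/(10·8.0) + 1/√1833 = 0.027412 + 0.023357 = 0.050770
P80 = (1/0.050770)² = 19.6968² = 387.97 µm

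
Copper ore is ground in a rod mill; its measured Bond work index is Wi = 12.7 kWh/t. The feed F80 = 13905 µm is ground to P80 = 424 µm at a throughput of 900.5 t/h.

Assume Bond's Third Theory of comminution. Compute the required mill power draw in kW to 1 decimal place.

P = 4584.1 kW

W = 10 Wi (1/√P80 − 1/√F80)  [Bond]
W = 10·12.7·(1/√424 − 1/√13905) = 10·12.7·(0.040084) = 5.0907 kWh/t
Power = W × throughput = 5.0907 kWh/t × 900.5 t/h = 4584.1 kW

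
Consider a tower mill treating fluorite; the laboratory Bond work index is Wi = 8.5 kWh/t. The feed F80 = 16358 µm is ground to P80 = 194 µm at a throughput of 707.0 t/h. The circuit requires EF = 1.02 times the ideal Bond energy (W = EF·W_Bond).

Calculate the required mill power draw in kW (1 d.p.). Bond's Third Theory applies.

P = 3921.6 kW

W = 10 Wi (P80^-0.5 − F80^-0.5)
W = 10·8.5·(1/√194 − 1/√16358) = 10·8.5·(0.063977) = 5.4381 kWh/t
Corrected W = EF·W_Bond = 1.02·5.4381 = 5.5468 kWh/t
P_mill = W·ṁ = 5.5468·707.0 = 3921.6 kW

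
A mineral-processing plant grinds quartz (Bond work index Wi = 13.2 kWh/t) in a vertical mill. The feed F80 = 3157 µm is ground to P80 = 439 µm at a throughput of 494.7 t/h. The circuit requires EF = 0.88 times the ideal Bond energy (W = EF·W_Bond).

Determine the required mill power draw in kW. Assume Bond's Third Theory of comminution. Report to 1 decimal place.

W_Bond = 10·Wi·(1/√P₈₀ − 1/√F₈₀)
W = 10·13.2·(1/√439 − 1/√3157) = 10·13.2·(0.029930) = 3.9507 kWh/t
With EF = 0.88: W = 3.9507·0.88 = 3.4766 kWh/t
P = W·T = 3.4766·494.7 = 1719.9 kW

P = 1719.9 kW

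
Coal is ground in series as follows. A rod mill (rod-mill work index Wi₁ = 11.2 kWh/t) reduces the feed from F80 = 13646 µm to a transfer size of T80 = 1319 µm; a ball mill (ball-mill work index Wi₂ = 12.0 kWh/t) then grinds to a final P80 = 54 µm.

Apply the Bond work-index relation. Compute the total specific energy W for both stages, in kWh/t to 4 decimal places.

W = 15.1509 kWh/t

W = 10·Wi·[P80^(−½) − F80^(−½)]
Stage 1 (13646→1319 µm, Wi₁=11.2): W₁ = 10·11.2·(0.027535 − 0.008560) = 2.1251 kWh/t
Stage 2 (1319→54 µm, Wi₂=12.0): W₂ = 10·12.0·(0.136083 − 0.027535) = 13.0258 kWh/t
W = W₁ + W₂ = 2.1251 + 13.0258 = 15.1509 kWh/t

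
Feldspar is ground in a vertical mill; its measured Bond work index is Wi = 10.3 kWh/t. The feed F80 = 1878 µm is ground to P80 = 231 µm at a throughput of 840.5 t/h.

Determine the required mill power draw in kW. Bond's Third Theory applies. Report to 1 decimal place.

W_Bond = 10·Wi·(1/√P₈₀ − 1/√F₈₀)
W = 10·10.3·(1/√231 − 1/√1878) = 10·10.3·(0.042720) = 4.4001 kWh/t
P_mill = W·ṁ = 4.4001·840.5 = 3698.3 kW

P = 3698.3 kW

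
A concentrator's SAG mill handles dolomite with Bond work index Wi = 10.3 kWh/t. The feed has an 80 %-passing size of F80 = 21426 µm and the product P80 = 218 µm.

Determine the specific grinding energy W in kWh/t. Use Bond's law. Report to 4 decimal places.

W = 10 Wi / √P80 − 10 Wi / √F80
1/√218 = 0.067729;  1/√21426 = 0.006832
W = 10·10.3·(0.067729 − 0.006832) = 6.2724 kWh/t

W = 6.2724 kWh/t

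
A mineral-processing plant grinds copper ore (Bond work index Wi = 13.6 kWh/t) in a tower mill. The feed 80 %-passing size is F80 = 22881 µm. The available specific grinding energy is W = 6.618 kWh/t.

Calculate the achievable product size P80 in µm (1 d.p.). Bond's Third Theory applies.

W = 10 Wi (P80^-0.5 − F80^-0.5)
⇒ 1/√P80 = W/(10 Wi) + 1/√F80
  = 6.6180/(10·13.6) + 1/√22881 = 0.048662 + 0.006611 = 0.055273
P80 = (1/0.055273)² = 18.0921² = 327.32 µm

P80 = 327.3 µm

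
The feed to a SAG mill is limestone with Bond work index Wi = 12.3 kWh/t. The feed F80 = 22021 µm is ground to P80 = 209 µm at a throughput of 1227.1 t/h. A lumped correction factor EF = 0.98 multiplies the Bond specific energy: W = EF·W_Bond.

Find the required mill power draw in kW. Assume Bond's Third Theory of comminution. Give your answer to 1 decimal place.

P = 9234.7 kW

W = 10·Wi·(P80^(-½) − F80^(-½))
W = 10·12.3·(1/√209 − 1/√22021) = 10·12.3·(0.062433) = 7.6792 kWh/t
Apply correction: 7.6792 × 0.98 = 7.5256 kWh/t
Mill draw = 7.5256 × 1227.1 = 9234.7 kW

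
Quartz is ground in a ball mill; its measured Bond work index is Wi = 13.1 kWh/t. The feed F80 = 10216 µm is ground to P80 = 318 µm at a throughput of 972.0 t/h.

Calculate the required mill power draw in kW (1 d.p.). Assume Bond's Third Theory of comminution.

P = 5880.6 kW

W = 10 Wi (P80^-0.5 − F80^-0.5)
W = 10·13.1·(1/√318 − 1/√10216) = 10·13.1·(0.046183) = 6.0500 kWh/t
Power = W × throughput = 6.0500 kWh/t × 972.0 t/h = 5880.6 kW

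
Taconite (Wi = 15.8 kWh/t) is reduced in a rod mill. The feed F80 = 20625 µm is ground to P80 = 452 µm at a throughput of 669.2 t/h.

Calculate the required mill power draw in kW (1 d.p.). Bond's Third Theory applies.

Bond: W = 10·Wi·(1/√P80 − 1/√F80)
W = 10·15.8·(1/√452 − 1/√20625) = 10·15.8·(0.040073) = 6.3315 kWh/t
Power = W × throughput = 6.3315 kWh/t × 669.2 t/h = 4237.1 kW

P = 4237.1 kW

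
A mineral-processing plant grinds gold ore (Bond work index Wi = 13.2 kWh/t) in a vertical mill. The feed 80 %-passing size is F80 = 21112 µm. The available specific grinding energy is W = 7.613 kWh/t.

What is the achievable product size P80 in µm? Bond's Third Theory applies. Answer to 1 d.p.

Bond:  W = 10 Wi (1/√P − 1/√F)
⇒ 1/√P80 = W/(10·Wi) + 1/√F80
  = 7.6130/(10·13.2) + 1/√21112 = 0.057674 + 0.006882 = 0.064557
P80 = (1/0.064557)² = 15.4903² = 239.95 µm

P80 = 239.9 µm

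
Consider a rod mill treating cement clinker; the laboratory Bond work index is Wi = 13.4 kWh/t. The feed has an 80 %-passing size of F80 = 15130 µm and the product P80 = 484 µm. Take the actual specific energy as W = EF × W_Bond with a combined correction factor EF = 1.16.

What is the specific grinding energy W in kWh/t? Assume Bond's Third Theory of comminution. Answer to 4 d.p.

Bond: W = 10·Wi·(1/√P80 − 1/√F80)
1/√484 = 0.045455;  1/√15130 = 0.008130
W = 10·13.4·(0.045455 − 0.008130) = 5.0015 kWh/t
With EF = 1.16: W = 5.0015·1.16 = 5.8018 kWh/t

W = 5.8018 kWh/t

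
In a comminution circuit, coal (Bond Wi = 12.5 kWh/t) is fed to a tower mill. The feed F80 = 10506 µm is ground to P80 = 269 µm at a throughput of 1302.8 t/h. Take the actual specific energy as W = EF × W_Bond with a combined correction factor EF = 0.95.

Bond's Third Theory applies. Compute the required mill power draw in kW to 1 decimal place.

P = 7923.3 kW

W = 10 Wi (1/√P80 − 1/√F80)  [Bond]
W = 10·12.5·(1/√269 − 1/√10506) = 10·12.5·(0.051215) = 6.4019 kWh/t
Corrected W = EF·W_Bond = 0.95·6.4019 = 6.0818 kWh/t
P = W·T = 6.0818·1302.8 = 7923.3 kW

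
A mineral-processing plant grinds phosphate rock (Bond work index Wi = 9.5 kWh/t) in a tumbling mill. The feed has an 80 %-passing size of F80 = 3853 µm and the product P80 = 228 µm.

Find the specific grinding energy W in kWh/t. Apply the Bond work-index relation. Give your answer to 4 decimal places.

W = 4.7611 kWh/t

Bond: W = 10·Wi·(1/√P80 − 1/√F80)
1/√228 = 0.066227;  1/√3853 = 0.016110
W = 10·9.5·(0.066227 − 0.016110) = 4.7611 kWh/t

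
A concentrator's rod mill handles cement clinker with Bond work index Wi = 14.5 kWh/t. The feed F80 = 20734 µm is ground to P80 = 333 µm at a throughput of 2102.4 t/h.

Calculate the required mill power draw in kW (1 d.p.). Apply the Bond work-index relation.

W = 10 Wi (P80^-0.5 − F80^-0.5)
W = 10·14.5·(1/√333 − 1/√20734) = 10·14.5·(0.047855) = 6.9390 kWh/t
Power = W × throughput = 6.9390 kWh/t × 2102.4 t/h = 14588.5 kW

P = 14588.5 kW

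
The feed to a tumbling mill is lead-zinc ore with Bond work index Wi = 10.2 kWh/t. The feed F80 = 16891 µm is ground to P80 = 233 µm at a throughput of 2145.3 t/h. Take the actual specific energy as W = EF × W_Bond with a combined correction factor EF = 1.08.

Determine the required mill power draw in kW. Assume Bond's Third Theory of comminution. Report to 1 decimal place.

P = 13663.9 kW

W = 10·Wi·[P80^(−½) − F80^(−½)]
W = 10·10.2·(1/√233 − 1/√16891) = 10·10.2·(0.057818) = 5.8974 kWh/t
Apply correction: 5.8974 × 1.08 = 6.3692 kWh/t
Power = W × throughput = 6.3692 kWh/t × 2145.3 t/h = 13663.9 kW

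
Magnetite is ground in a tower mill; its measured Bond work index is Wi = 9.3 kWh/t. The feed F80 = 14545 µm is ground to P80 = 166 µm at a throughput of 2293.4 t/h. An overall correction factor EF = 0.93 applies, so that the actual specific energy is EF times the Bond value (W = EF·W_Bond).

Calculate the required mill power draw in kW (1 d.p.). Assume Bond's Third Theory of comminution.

W = 10 Wi (1/√P80 − 1/√F80)  [Bond]
W = 10·9.3·(1/√166 − 1/√14545) = 10·9.3·(0.069323) = 6.4471 kWh/t
Apply correction: 6.4471 × 0.93 = 5.9958 kWh/t
Mill draw = 5.9958 × 2293.4 = 13750.7 kW

P = 13750.7 kW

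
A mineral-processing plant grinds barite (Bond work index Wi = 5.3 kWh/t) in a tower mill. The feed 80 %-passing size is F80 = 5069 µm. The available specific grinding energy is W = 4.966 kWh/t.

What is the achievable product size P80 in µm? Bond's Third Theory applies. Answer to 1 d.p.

P80 = 86.1 µm

W = 10 Wi / √P80 − 10 Wi / √F80
⇒ 1/√P80 = W/(10·Wi) + 1/√F80
  = 4.9660/(10·5.3) + 1/√5069 = 0.093698 + 0.014046 = 0.107744
P80 = (1/0.107744)² = 9.2813² = 86.14 µm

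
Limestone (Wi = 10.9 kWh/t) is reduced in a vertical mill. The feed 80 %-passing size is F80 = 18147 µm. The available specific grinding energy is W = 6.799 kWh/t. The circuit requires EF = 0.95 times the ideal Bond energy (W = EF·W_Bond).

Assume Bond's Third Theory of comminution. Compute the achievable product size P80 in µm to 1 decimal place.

P80 = 187.2 µm

W = 10 Wi (1/√P80 − 1/√F80)  [Bond]
W_Bond = W / EF = 6.799 / 0.95 = 7.1568 kWh/t
⇒ 1/√P80 = W_Bond/(10 Wi) + 1/√F80
  = 7.1568/(10·10.9) + 1/√18147 = 0.065659 + 0.007423 = 0.073082
P80 = (1/0.073082)² = 13.6832² = 187.23 µm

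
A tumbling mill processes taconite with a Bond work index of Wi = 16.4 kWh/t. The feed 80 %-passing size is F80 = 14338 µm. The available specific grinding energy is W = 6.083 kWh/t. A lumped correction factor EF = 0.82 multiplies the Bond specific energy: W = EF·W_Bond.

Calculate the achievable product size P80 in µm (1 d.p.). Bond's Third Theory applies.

P80 = 348.3 µm

Bond:  W = 10 Wi (1/√P − 1/√F)
W_Bond = W / EF = 6.083 / 0.82 = 7.4183 kWh/t
1/√P80 = 1/√F80 + W_Bond/(10·Wi)
  = 7.4183/(10·16.4) + 1/√14338 = 0.045233 + 0.008351 = 0.053585
P80 = (1/0.053585)² = 18.6620² = 348.27 µm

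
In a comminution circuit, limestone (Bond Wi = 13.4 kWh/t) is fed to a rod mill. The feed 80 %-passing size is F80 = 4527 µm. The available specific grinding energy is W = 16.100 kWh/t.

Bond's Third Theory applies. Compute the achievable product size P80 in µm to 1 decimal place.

P80 = 54.9 µm

W = 10 Wi (P80^-0.5 − F80^-0.5)
P80^(−½) = W/(10 Wi) + F80^(−½)
  = 16.1000/(10·13.4) + 1/√4527 = 0.120149 + 0.014863 = 0.135012
P80 = (1/0.135012)² = 7.4068² = 54.86 µm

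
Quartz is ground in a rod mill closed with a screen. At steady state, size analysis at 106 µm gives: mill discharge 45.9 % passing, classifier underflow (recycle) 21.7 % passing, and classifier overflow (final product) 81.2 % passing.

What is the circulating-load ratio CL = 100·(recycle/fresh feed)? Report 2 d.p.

CL = 145.87 %

Balance %-passing 106 µm (r = R/F):
Fd + Rd = Ru + Fo ⇒ R/F = (o−d)/(d−u)
r = (81.2 − 45.9)/(45.9 − 21.7) = 35.3/24.2 = 1.4587
CL = 100·r = 145.87 %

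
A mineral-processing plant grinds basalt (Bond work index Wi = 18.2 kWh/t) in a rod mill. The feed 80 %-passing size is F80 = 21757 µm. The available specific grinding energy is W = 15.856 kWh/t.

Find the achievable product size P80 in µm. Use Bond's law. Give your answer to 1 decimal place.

W_Bond = 10·Wi·(1/√P₈₀ − 1/√F₈₀)
P80^(−½) = W/(10 Wi) + F80^(−½)
  = 15.8560/(10·18.2) + 1/√21757 = 0.087121 + 0.006780 = 0.093900
P80 = (1/0.093900)² = 10.6496² = 113.41 µm

P80 = 113.4 µm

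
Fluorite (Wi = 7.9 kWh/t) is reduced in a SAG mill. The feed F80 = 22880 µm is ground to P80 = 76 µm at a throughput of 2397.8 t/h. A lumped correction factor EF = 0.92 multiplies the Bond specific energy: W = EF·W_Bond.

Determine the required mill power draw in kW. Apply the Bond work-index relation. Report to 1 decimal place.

P = 18838.3 kW

W = 10 Wi (P80^-0.5 − F80^-0.5)
W = 10·7.9·(1/√76 − 1/√22880) = 10·7.9·(0.108097) = 8.5396 kWh/t
W_actual = 0.92 × 8.5396 = 7.8565 kWh/t
Mill draw = 7.8565 × 2397.8 = 18838.3 kW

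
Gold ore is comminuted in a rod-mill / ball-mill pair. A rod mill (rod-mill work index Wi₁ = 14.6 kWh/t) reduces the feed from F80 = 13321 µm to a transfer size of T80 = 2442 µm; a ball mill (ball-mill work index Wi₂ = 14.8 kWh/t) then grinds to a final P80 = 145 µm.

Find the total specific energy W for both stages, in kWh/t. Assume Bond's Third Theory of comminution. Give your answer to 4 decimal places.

W = 10 Wi / √P80 − 10 Wi / √F80
Stage 1 (13321→2442 µm, Wi₁=14.6): W₁ = 10·14.6·(0.020236 − 0.008664) = 1.6895 kWh/t
Stage 2 (2442→145 µm, Wi₂=14.8): W₂ = 10·14.8·(0.083045 − 0.020236) = 9.2958 kWh/t
W = W₁ + W₂ = 1.6895 + 9.2958 = 10.9853 kWh/t

W = 10.9853 kWh/t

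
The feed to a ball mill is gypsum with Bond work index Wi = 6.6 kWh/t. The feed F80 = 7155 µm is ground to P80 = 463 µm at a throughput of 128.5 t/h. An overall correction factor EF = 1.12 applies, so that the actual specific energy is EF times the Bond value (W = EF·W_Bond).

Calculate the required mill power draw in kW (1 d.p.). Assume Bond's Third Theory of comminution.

P = 329.1 kW

W = 10 Wi (P80^-0.5 − F80^-0.5)
W = 10·6.6·(1/√463 − 1/√7155) = 10·6.6·(0.034652) = 2.2870 kWh/t
Corrected W = EF·W_Bond = 1.12·2.2870 = 2.5615 kWh/t
P_mill = W·ṁ = 2.5615·128.5 = 329.1 kW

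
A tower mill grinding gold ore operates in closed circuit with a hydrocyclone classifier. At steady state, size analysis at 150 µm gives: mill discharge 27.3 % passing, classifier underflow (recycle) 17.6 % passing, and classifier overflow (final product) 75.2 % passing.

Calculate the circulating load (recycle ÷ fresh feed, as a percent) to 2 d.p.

Two-product formula at 150 µm:
d + r·d = r·u + o → r(d−u) = o−d
r = (75.2 − 27.3)/(27.3 − 17.6) = 47.9/9.7 = 4.9381
CL = 100·r = 493.81 %

CL = 493.81 %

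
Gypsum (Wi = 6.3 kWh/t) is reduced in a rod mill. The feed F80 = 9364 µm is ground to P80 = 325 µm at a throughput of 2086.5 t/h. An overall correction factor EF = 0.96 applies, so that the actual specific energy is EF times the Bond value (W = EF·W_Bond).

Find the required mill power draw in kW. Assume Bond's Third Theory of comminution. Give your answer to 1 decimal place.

Bond:  W = 10 Wi (1/√P − 1/√F)
W = 10·6.3·(1/√325 − 1/√9364) = 10·6.3·(0.045136) = 2.8436 kWh/t
Apply correction: 2.8436 × 0.96 = 2.7298 kWh/t
Mill draw = 2.7298 × 2086.5 = 5695.8 kW

P = 5695.8 kW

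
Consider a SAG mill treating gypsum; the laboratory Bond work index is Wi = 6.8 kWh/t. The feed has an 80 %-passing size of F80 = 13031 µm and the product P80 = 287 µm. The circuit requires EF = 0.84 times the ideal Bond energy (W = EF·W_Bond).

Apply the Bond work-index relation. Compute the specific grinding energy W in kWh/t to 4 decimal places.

W = 10 Wi / √P80 − 10 Wi / √F80
1/√287 = 0.059028;  1/√13031 = 0.008760
W = 10·6.8·(0.059028 − 0.008760) = 3.4182 kWh/t
Apply correction: 3.4182 × 0.84 = 2.8713 kWh/t

W = 2.8713 kWh/t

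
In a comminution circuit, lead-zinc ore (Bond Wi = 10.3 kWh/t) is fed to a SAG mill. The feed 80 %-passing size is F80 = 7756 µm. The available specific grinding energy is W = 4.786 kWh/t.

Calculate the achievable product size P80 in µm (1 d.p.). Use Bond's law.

P80 = 299.1 µm

W = 10 Wi (P80^-0.5 − F80^-0.5)
1/√P80 = 1/√F80 + W/(10·Wi)
  = 4.7860/(10·10.3) + 1/√7756 = 0.046466 + 0.011355 = 0.057821
P80 = (1/0.057821)² = 17.2948² = 299.11 µm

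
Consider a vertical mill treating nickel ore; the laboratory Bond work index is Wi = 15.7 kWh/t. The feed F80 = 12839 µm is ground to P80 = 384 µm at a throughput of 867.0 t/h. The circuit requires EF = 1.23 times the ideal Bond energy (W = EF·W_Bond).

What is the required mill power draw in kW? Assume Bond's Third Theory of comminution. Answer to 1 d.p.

P = 7066.3 kW

Bond:  W = 10 Wi (1/√P − 1/√F)
W = 10·15.7·(1/√384 − 1/√12839) = 10·15.7·(0.042206) = 6.6263 kWh/t
With EF = 1.23: W = 6.6263·1.23 = 8.1503 kWh/t
P_mill = W·ṁ = 8.1503·867.0 = 7066.3 kW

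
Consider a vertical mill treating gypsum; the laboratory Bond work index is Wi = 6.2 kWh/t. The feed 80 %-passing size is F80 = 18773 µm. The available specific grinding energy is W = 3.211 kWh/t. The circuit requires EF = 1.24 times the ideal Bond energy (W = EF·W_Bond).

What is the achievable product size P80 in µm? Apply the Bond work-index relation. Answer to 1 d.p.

P80 = 415.4 µm

Bond: W = 10·Wi·(1/√P80 − 1/√F80)
W_Bond = W / EF = 3.211 / 1.24 = 2.5895 kWh/t
1/√P80 = 1/√F80 + W_Bond/(10·Wi)
  = 2.5895/(10·6.2) + 1/√18773 = 0.041766 + 0.007298 = 0.049065
P80 = (1/0.049065)² = 20.3812² = 415.39 µm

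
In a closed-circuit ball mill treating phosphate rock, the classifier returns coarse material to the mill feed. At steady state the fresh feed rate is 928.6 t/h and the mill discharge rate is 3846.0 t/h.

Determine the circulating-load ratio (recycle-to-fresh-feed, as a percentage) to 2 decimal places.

Discharge = new feed + return, hence
R = M − F = 3846.0 − 928.6 = 2917.4 t/h
CL = 100·R/F = 100·2917.4/928.6 = 314.17 %

CL = 314.17 %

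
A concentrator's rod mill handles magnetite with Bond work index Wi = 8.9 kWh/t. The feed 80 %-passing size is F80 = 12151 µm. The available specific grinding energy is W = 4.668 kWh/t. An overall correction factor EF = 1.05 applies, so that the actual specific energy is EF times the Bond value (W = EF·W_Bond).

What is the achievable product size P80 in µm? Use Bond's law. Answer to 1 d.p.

P80 = 287.0 µm

W = 10·Wi·(P80^(-½) − F80^(-½))
W_Bond = W / EF = 4.668 / 1.05 = 4.4457 kWh/t
P80^(−½) = W_Bond/(10 Wi) + F80^(−½)
  = 4.4457/(10·8.9) + 1/√12151 = 0.049952 + 0.009072 = 0.059024
P80 = (1/0.059024)² = 16.9424² = 287.04 µm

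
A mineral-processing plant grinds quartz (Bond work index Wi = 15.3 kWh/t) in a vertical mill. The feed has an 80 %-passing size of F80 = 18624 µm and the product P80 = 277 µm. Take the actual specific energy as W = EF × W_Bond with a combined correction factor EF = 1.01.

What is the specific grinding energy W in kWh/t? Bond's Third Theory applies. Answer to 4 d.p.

W = 8.1525 kWh/t

W = 10 Wi / √P80 − 10 Wi / √F80
1/√277 = 0.060084;  1/√18624 = 0.007328
W = 10·15.3·(0.060084 − 0.007328) = 8.0718 kWh/t
Apply correction: 8.0718 × 1.01 = 8.1525 kWh/t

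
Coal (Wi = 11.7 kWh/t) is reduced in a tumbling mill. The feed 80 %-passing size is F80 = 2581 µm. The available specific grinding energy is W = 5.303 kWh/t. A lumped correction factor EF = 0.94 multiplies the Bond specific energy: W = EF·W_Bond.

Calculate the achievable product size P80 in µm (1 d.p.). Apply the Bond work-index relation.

P80 = 216.9 µm

W = 10·Wi·(P80^(-½) − F80^(-½))
W_Bond = W / EF = 5.303 / 0.94 = 5.6415 kWh/t
1/√P80 = 1/√F80 + W_Bond/(10·Wi)
  = 5.6415/(10·11.7) + 1/√2581 = 0.048218 + 0.019684 = 0.067902
P80 = (1/0.067902)² = 14.7272² = 216.89 µm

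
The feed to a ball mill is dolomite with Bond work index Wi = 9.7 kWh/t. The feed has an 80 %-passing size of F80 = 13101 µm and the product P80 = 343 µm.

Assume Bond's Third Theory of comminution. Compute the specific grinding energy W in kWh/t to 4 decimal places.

W_Bond = 10·Wi·(1/√P₈₀ − 1/√F₈₀)
1/√343 = 0.053995;  1/√13101 = 0.008737
W = 10·9.7·(0.053995 − 0.008737) = 4.3900 kWh/t

W = 4.3900 kWh/t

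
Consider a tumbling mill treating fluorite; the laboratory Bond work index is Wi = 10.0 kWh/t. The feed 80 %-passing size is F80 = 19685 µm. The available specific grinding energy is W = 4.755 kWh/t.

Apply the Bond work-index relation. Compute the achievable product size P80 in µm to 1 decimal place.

P80 = 334.5 µm

W = 10 Wi (1/√P80 − 1/√F80)  [Bond]
⇒ 1/√P80 = W/(10 Wi) + 1/√F80
  = 4.7550/(10·10.0) + 1/√19685 = 0.047550 + 0.007127 = 0.054677
P80 = (1/0.054677)² = 18.2891² = 334.49 µm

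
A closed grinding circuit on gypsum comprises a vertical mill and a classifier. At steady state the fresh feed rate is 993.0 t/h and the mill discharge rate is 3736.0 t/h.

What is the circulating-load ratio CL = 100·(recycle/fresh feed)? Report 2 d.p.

CL = 276.23 %

Mill node: discharge = fresh + recycle.
R = M − F = 3736.0 − 993.0 = 2743.0 t/h
CL = 100·R/F = 100·2743.0/993.0 = 276.23 %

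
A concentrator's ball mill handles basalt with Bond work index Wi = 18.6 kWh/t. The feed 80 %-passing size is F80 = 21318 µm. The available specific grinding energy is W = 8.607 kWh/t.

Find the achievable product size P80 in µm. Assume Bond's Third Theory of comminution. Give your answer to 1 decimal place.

W = 10 Wi (1/√P80 − 1/√F80)  [Bond]
P80^(−½) = W/(10 Wi) + F80^(−½)
  = 8.6070/(10·18.6) + 1/√21318 = 0.046274 + 0.006849 = 0.053123
P80 = (1/0.053123)² = 18.8242² = 354.35 µm

P80 = 354.3 µm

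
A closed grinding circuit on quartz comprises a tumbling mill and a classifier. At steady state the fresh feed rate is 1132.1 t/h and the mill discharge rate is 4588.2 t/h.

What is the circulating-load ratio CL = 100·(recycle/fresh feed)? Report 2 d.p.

CL = 305.28 %

Discharge = new feed + return, hence
R = M − F = 4588.2 − 1132.1 = 3456.1 t/h
CL = 100·R/F = 100·3456.1/1132.1 = 305.28 %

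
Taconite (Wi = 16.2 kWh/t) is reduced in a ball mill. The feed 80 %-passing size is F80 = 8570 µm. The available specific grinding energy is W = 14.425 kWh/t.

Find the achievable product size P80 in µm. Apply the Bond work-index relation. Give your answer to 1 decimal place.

Bond: W = 10·Wi·(1/√P80 − 1/√F80)
⇒ 1/√P80 = W/(10·Wi) + 1/√F80
  = 14.4250/(10·16.2) + 1/√8570 = 0.089043 + 0.010802 = 0.099845
P80 = (1/0.099845)² = 10.0155² = 100.31 µm

P80 = 100.3 µm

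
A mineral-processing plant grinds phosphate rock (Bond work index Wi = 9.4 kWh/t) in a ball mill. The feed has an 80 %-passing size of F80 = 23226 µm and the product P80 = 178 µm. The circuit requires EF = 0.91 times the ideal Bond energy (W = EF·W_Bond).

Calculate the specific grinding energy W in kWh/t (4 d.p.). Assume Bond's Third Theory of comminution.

W = 5.8502 kWh/t

W = 10·Wi·[P80^(−½) − F80^(−½)]
1/√178 = 0.074953;  1/√23226 = 0.006562
W = 10·9.4·(0.074953 − 0.006562) = 6.4288 kWh/t
W_actual = 0.91 × 6.4288 = 5.8502 kWh/t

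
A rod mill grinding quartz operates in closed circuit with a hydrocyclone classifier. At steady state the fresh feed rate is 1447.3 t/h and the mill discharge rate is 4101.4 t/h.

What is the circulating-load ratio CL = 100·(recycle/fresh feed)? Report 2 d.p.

Discharge = new feed + return, hence
R = M − F = 4101.4 − 1447.3 = 2654.1 t/h
CL = 100·R/F = 100·2654.1/1447.3 = 183.38 %

CL = 183.38 %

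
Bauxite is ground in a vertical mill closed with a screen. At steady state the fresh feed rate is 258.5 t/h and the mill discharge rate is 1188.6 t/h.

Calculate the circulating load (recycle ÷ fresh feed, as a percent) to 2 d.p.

CL = 359.81 %

M = F + R at steady state, so:
R = M − F = 1188.6 − 258.5 = 930.1 t/h
CL = 100·R/F = 100·930.1/258.5 = 359.81 %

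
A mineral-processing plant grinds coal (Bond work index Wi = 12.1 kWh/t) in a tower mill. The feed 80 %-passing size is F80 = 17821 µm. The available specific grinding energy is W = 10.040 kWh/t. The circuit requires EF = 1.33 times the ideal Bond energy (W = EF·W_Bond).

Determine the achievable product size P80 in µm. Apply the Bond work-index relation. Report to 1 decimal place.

P80 = 204.8 µm

W = 10 Wi (1/√P80 − 1/√F80)  [Bond]
W_Bond = W / EF = 10.040 / 1.33 = 7.5489 kWh/t
1/√P80 = 1/√F80 + W_Bond/(10·Wi)
  = 7.5489/(10·12.1) + 1/√17821 = 0.062387 + 0.007491 = 0.069878
P80 = (1/0.069878)² = 14.3106² = 204.79 µm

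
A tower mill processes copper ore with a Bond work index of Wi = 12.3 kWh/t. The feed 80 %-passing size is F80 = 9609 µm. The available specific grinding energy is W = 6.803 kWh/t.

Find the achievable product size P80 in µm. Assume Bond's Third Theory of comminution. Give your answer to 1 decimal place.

P80 = 233.0 µm

W = 10·Wi·[P80^(−½) − F80^(−½)]
1/√P80 = 1/√F80 + W/(10·Wi)
  = 6.8030/(10·12.3) + 1/√9609 = 0.055309 + 0.010201 = 0.065510
P80 = (1/0.065510)² = 15.2648² = 233.01 µm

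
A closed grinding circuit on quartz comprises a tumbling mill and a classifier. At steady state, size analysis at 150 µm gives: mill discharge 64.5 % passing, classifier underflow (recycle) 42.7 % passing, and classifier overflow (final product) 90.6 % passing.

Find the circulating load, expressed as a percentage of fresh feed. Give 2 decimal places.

Classifier node, passing 150 µm:
Fd + Rd = Ru + Fo ⇒ R/F = (o−d)/(d−u)
r = (90.6 − 64.5)/(64.5 − 42.7) = 26.1/21.8 = 1.1972
CL = 100·r = 119.72 %

CL = 119.72 %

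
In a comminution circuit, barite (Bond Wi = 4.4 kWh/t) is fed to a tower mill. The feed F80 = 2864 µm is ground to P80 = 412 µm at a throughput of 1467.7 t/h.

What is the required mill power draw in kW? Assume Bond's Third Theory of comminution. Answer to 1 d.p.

P = 1974.9 kW

W = 10 Wi / √P80 − 10 Wi / √F80
W = 10·4.4·(1/√412 − 1/√2864) = 10·4.4·(0.030581) = 1.3455 kWh/t
P_mill = W·ṁ = 1.3455·1467.7 = 1974.9 kW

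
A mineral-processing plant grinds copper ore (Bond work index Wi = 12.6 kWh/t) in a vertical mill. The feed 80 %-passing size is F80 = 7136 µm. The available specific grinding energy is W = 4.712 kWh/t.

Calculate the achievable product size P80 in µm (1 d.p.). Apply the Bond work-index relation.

P80 = 412.5 µm

W = 10·Wi·[P80^(−½) − F80^(−½)]
P80^-0.5 = F80^-0.5 + W/(10 Wi)
  = 4.7120/(10·12.6) + 1/√7136 = 0.037397 + 0.011838 = 0.049235
P80 = (1/0.049235)² = 20.3109² = 412.53 µm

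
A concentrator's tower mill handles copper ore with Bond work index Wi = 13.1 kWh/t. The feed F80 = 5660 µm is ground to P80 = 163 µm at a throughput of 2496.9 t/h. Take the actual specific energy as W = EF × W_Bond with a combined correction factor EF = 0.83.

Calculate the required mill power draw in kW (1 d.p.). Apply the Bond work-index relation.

P = 17655.9 kW

Bond:  W = 10 Wi (1/√P − 1/√F)
W = 10·13.1·(1/√163 − 1/√5660) = 10·13.1·(0.065034) = 8.5195 kWh/t
Apply correction: 8.5195 × 0.83 = 7.0711 kWh/t
P = W·T = 7.0711·2496.9 = 17655.9 kW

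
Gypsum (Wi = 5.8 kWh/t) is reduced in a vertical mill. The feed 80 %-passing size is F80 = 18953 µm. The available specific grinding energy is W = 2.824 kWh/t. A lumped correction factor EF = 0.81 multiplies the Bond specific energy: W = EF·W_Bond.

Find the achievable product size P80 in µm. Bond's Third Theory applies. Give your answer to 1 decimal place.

W = 10 Wi (P80^-0.5 − F80^-0.5)
W_Bond = W / EF = 2.824 / 0.81 = 3.4864 kWh/t
P80^-0.5 = F80^-0.5 + W_Bond/(10 Wi)
  = 3.4864/(10·5.8) + 1/√18953 = 0.060111 + 0.007264 = 0.067374
P80 = (1/0.067374)² = 14.8424² = 220.30 µm

P80 = 220.3 µm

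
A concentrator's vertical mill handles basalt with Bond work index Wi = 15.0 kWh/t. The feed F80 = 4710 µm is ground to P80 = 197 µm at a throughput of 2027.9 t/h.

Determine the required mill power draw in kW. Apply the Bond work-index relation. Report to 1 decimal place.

Bond:  W = 10 Wi (1/√P − 1/√F)
W = 10·15.0·(1/√197 − 1/√4710) = 10·15.0·(0.056676) = 8.5014 kWh/t
P = W·T = 8.5014·2027.9 = 17240.0 kW

P = 17240.0 kW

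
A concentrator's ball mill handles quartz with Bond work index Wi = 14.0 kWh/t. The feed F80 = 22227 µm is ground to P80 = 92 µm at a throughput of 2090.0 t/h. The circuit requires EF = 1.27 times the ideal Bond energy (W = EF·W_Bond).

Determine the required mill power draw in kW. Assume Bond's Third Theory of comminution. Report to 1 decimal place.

Bond: W = 10·Wi·(1/√P80 − 1/√F80)
W = 10·14.0·(1/√92 − 1/√22227) = 10·14.0·(0.097550) = 13.6570 kWh/t
Corrected W = EF·W_Bond = 1.27·13.6570 = 17.3443 kWh/t
P_mill = W·ṁ = 17.3443·2090.0 = 36249.7 kW

P = 36249.7 kW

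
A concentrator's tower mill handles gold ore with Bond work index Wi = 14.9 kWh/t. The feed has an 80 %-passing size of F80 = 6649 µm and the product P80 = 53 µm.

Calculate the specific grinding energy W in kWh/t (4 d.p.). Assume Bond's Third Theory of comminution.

W = 18.6394 kWh/t

Bond:  W = 10 Wi (1/√P − 1/√F)
1/√53 = 0.137361;  1/√6649 = 0.012264
W = 10·14.9·(0.137361 − 0.012264) = 18.6394 kWh/t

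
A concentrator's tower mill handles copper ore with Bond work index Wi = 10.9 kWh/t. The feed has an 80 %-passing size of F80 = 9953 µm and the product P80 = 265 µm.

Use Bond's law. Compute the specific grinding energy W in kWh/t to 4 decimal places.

W = 5.6032 kWh/t

W_Bond = 10·Wi·(1/√P₈₀ − 1/√F₈₀)
1/√265 = 0.061430;  1/√9953 = 0.010024
W = 10·10.9·(0.061430 − 0.010024) = 5.6032 kWh/t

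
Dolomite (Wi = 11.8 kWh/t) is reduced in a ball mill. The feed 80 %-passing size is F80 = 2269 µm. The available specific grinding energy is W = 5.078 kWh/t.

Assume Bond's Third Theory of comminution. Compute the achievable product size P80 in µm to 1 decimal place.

W_Bond = 10·Wi·(1/√P₈₀ − 1/√F₈₀)
1/√P80 = 1/√F80 + W/(10·Wi)
  = 5.0780/(10·11.8) + 1/√2269 = 0.043034 + 0.020993 = 0.064027
P80 = (1/0.064027)² = 15.6183² = 243.93 µm

P80 = 243.9 µm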